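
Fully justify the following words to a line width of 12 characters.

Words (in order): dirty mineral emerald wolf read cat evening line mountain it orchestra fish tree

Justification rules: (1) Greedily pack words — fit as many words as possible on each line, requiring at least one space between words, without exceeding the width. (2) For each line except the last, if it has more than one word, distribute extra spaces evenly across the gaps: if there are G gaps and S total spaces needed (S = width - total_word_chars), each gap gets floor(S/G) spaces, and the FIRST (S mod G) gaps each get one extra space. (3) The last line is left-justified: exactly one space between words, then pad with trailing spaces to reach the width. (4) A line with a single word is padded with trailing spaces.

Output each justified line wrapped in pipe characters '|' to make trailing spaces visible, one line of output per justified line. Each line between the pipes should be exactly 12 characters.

Line 1: ['dirty'] (min_width=5, slack=7)
Line 2: ['mineral'] (min_width=7, slack=5)
Line 3: ['emerald', 'wolf'] (min_width=12, slack=0)
Line 4: ['read', 'cat'] (min_width=8, slack=4)
Line 5: ['evening', 'line'] (min_width=12, slack=0)
Line 6: ['mountain', 'it'] (min_width=11, slack=1)
Line 7: ['orchestra'] (min_width=9, slack=3)
Line 8: ['fish', 'tree'] (min_width=9, slack=3)

Answer: |dirty       |
|mineral     |
|emerald wolf|
|read     cat|
|evening line|
|mountain  it|
|orchestra   |
|fish tree   |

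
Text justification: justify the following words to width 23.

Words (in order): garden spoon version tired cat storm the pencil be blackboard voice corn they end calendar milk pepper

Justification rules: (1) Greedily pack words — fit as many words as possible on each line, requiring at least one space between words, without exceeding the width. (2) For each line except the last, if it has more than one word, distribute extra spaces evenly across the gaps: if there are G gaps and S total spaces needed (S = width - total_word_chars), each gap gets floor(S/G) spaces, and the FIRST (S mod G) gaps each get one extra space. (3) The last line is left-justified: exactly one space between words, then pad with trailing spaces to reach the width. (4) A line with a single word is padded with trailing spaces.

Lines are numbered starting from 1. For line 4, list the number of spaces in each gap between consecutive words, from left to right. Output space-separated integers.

Answer: 3 2 2

Derivation:
Line 1: ['garden', 'spoon', 'version'] (min_width=20, slack=3)
Line 2: ['tired', 'cat', 'storm', 'the'] (min_width=19, slack=4)
Line 3: ['pencil', 'be', 'blackboard'] (min_width=20, slack=3)
Line 4: ['voice', 'corn', 'they', 'end'] (min_width=19, slack=4)
Line 5: ['calendar', 'milk', 'pepper'] (min_width=20, slack=3)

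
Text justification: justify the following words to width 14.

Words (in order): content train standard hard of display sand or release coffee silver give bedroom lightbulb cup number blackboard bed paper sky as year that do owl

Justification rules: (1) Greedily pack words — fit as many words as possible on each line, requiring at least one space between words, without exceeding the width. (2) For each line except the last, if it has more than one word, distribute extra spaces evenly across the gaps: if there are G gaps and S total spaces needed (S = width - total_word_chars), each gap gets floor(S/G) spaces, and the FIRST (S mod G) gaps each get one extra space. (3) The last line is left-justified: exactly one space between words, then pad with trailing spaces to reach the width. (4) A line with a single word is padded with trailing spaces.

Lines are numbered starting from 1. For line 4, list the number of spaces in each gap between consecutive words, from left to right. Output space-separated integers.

Answer: 8

Derivation:
Line 1: ['content', 'train'] (min_width=13, slack=1)
Line 2: ['standard', 'hard'] (min_width=13, slack=1)
Line 3: ['of', 'display'] (min_width=10, slack=4)
Line 4: ['sand', 'or'] (min_width=7, slack=7)
Line 5: ['release', 'coffee'] (min_width=14, slack=0)
Line 6: ['silver', 'give'] (min_width=11, slack=3)
Line 7: ['bedroom'] (min_width=7, slack=7)
Line 8: ['lightbulb', 'cup'] (min_width=13, slack=1)
Line 9: ['number'] (min_width=6, slack=8)
Line 10: ['blackboard', 'bed'] (min_width=14, slack=0)
Line 11: ['paper', 'sky', 'as'] (min_width=12, slack=2)
Line 12: ['year', 'that', 'do'] (min_width=12, slack=2)
Line 13: ['owl'] (min_width=3, slack=11)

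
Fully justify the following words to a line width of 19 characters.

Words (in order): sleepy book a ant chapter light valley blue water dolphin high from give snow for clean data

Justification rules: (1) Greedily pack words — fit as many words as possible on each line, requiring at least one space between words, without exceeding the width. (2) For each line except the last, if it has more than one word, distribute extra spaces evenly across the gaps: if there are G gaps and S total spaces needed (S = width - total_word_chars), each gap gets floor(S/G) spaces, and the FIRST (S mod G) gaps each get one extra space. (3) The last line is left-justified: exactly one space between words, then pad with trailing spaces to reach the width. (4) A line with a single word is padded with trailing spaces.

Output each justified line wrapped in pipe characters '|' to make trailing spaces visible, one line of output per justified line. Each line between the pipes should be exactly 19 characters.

Answer: |sleepy  book  a ant|
|chapter       light|
|valley  blue  water|
|dolphin  high  from|
|give snow for clean|
|data               |

Derivation:
Line 1: ['sleepy', 'book', 'a', 'ant'] (min_width=17, slack=2)
Line 2: ['chapter', 'light'] (min_width=13, slack=6)
Line 3: ['valley', 'blue', 'water'] (min_width=17, slack=2)
Line 4: ['dolphin', 'high', 'from'] (min_width=17, slack=2)
Line 5: ['give', 'snow', 'for', 'clean'] (min_width=19, slack=0)
Line 6: ['data'] (min_width=4, slack=15)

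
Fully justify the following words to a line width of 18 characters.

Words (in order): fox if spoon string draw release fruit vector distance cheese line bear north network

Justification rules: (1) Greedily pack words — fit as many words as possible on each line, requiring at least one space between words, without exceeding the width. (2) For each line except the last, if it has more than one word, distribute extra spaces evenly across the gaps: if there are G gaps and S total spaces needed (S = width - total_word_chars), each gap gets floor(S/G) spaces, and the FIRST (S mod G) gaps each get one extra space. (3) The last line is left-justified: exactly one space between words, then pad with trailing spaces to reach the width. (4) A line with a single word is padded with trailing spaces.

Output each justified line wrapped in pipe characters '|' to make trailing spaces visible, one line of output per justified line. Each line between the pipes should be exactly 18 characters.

Answer: |fox    if    spoon|
|string        draw|
|release      fruit|
|vector    distance|
|cheese  line  bear|
|north network     |

Derivation:
Line 1: ['fox', 'if', 'spoon'] (min_width=12, slack=6)
Line 2: ['string', 'draw'] (min_width=11, slack=7)
Line 3: ['release', 'fruit'] (min_width=13, slack=5)
Line 4: ['vector', 'distance'] (min_width=15, slack=3)
Line 5: ['cheese', 'line', 'bear'] (min_width=16, slack=2)
Line 6: ['north', 'network'] (min_width=13, slack=5)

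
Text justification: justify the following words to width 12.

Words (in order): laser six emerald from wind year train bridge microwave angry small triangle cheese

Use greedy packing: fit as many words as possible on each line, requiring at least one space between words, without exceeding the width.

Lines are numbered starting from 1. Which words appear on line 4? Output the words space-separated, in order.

Line 1: ['laser', 'six'] (min_width=9, slack=3)
Line 2: ['emerald', 'from'] (min_width=12, slack=0)
Line 3: ['wind', 'year'] (min_width=9, slack=3)
Line 4: ['train', 'bridge'] (min_width=12, slack=0)
Line 5: ['microwave'] (min_width=9, slack=3)
Line 6: ['angry', 'small'] (min_width=11, slack=1)
Line 7: ['triangle'] (min_width=8, slack=4)
Line 8: ['cheese'] (min_width=6, slack=6)

Answer: train bridge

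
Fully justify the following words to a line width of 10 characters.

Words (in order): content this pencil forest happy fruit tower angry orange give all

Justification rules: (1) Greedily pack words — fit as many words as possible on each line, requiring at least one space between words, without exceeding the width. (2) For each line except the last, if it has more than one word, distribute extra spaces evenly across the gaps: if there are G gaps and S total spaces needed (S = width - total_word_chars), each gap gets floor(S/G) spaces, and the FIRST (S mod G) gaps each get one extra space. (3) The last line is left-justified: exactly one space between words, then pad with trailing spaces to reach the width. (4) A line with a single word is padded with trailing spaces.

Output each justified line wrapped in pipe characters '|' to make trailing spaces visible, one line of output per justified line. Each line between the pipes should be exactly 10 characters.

Answer: |content   |
|this      |
|pencil    |
|forest    |
|happy     |
|fruit     |
|tower     |
|angry     |
|orange    |
|give all  |

Derivation:
Line 1: ['content'] (min_width=7, slack=3)
Line 2: ['this'] (min_width=4, slack=6)
Line 3: ['pencil'] (min_width=6, slack=4)
Line 4: ['forest'] (min_width=6, slack=4)
Line 5: ['happy'] (min_width=5, slack=5)
Line 6: ['fruit'] (min_width=5, slack=5)
Line 7: ['tower'] (min_width=5, slack=5)
Line 8: ['angry'] (min_width=5, slack=5)
Line 9: ['orange'] (min_width=6, slack=4)
Line 10: ['give', 'all'] (min_width=8, slack=2)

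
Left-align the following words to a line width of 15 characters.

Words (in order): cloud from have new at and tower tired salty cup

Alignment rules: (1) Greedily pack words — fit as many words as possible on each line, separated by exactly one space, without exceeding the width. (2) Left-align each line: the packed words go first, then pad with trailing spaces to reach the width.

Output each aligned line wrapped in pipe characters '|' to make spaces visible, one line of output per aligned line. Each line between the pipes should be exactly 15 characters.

Answer: |cloud from have|
|new at and     |
|tower tired    |
|salty cup      |

Derivation:
Line 1: ['cloud', 'from', 'have'] (min_width=15, slack=0)
Line 2: ['new', 'at', 'and'] (min_width=10, slack=5)
Line 3: ['tower', 'tired'] (min_width=11, slack=4)
Line 4: ['salty', 'cup'] (min_width=9, slack=6)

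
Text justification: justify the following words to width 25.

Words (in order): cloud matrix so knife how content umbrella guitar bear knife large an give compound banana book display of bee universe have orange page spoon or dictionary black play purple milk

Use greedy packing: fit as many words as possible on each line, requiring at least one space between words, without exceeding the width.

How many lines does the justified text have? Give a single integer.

Line 1: ['cloud', 'matrix', 'so', 'knife', 'how'] (min_width=25, slack=0)
Line 2: ['content', 'umbrella', 'guitar'] (min_width=23, slack=2)
Line 3: ['bear', 'knife', 'large', 'an', 'give'] (min_width=24, slack=1)
Line 4: ['compound', 'banana', 'book'] (min_width=20, slack=5)
Line 5: ['display', 'of', 'bee', 'universe'] (min_width=23, slack=2)
Line 6: ['have', 'orange', 'page', 'spoon', 'or'] (min_width=25, slack=0)
Line 7: ['dictionary', 'black', 'play'] (min_width=21, slack=4)
Line 8: ['purple', 'milk'] (min_width=11, slack=14)
Total lines: 8

Answer: 8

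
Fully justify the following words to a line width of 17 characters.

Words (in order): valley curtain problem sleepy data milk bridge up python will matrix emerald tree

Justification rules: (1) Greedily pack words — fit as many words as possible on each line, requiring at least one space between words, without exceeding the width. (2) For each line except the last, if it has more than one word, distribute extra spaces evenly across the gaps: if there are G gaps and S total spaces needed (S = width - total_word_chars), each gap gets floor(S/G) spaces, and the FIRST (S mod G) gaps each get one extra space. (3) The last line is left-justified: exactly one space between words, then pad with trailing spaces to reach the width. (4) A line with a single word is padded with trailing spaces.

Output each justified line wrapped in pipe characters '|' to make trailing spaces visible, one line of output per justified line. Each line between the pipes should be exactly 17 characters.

Line 1: ['valley', 'curtain'] (min_width=14, slack=3)
Line 2: ['problem', 'sleepy'] (min_width=14, slack=3)
Line 3: ['data', 'milk', 'bridge'] (min_width=16, slack=1)
Line 4: ['up', 'python', 'will'] (min_width=14, slack=3)
Line 5: ['matrix', 'emerald'] (min_width=14, slack=3)
Line 6: ['tree'] (min_width=4, slack=13)

Answer: |valley    curtain|
|problem    sleepy|
|data  milk bridge|
|up   python  will|
|matrix    emerald|
|tree             |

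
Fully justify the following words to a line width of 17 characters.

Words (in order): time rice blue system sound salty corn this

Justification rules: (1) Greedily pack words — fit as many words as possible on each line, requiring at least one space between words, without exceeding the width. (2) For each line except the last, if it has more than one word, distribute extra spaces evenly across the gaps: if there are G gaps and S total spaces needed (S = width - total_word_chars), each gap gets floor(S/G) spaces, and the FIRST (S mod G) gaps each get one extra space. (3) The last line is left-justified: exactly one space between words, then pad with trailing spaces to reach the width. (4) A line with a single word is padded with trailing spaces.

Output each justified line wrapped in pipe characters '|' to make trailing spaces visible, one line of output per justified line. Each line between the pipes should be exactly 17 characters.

Line 1: ['time', 'rice', 'blue'] (min_width=14, slack=3)
Line 2: ['system', 'sound'] (min_width=12, slack=5)
Line 3: ['salty', 'corn', 'this'] (min_width=15, slack=2)

Answer: |time   rice  blue|
|system      sound|
|salty corn this  |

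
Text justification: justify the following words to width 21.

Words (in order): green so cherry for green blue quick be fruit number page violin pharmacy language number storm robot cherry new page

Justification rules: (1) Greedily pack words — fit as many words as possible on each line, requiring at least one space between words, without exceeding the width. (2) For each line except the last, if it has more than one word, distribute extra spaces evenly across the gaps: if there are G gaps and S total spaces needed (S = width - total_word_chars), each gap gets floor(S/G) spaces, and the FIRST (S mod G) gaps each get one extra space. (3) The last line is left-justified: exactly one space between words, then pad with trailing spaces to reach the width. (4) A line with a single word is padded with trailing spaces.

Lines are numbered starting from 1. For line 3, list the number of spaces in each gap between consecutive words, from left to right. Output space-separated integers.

Line 1: ['green', 'so', 'cherry', 'for'] (min_width=19, slack=2)
Line 2: ['green', 'blue', 'quick', 'be'] (min_width=19, slack=2)
Line 3: ['fruit', 'number', 'page'] (min_width=17, slack=4)
Line 4: ['violin', 'pharmacy'] (min_width=15, slack=6)
Line 5: ['language', 'number', 'storm'] (min_width=21, slack=0)
Line 6: ['robot', 'cherry', 'new', 'page'] (min_width=21, slack=0)

Answer: 3 3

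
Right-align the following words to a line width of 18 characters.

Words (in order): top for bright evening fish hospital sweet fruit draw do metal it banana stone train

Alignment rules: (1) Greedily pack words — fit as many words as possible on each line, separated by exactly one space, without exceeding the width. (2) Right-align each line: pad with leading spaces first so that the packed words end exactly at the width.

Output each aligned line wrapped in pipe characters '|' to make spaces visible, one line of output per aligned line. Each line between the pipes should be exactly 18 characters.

Line 1: ['top', 'for', 'bright'] (min_width=14, slack=4)
Line 2: ['evening', 'fish'] (min_width=12, slack=6)
Line 3: ['hospital', 'sweet'] (min_width=14, slack=4)
Line 4: ['fruit', 'draw', 'do'] (min_width=13, slack=5)
Line 5: ['metal', 'it', 'banana'] (min_width=15, slack=3)
Line 6: ['stone', 'train'] (min_width=11, slack=7)

Answer: |    top for bright|
|      evening fish|
|    hospital sweet|
|     fruit draw do|
|   metal it banana|
|       stone train|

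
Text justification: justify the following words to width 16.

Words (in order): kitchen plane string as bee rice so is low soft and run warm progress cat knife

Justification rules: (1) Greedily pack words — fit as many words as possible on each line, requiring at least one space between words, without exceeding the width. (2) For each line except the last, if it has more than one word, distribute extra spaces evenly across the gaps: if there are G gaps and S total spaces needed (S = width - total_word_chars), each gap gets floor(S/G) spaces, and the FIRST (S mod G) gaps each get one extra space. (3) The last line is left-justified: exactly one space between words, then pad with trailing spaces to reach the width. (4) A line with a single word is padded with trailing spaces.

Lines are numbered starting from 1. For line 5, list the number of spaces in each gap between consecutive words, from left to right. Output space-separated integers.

Line 1: ['kitchen', 'plane'] (min_width=13, slack=3)
Line 2: ['string', 'as', 'bee'] (min_width=13, slack=3)
Line 3: ['rice', 'so', 'is', 'low'] (min_width=14, slack=2)
Line 4: ['soft', 'and', 'run'] (min_width=12, slack=4)
Line 5: ['warm', 'progress'] (min_width=13, slack=3)
Line 6: ['cat', 'knife'] (min_width=9, slack=7)

Answer: 4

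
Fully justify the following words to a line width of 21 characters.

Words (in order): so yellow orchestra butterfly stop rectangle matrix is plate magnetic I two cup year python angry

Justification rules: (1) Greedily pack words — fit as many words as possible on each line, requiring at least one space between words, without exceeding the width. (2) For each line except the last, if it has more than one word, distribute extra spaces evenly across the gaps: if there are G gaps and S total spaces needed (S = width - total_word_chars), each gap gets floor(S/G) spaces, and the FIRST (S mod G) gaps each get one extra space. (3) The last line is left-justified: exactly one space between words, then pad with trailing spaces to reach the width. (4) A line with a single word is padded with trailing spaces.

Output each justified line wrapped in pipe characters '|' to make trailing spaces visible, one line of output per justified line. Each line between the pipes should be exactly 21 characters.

Answer: |so  yellow  orchestra|
|butterfly        stop|
|rectangle  matrix  is|
|plate  magnetic I two|
|cup year python angry|

Derivation:
Line 1: ['so', 'yellow', 'orchestra'] (min_width=19, slack=2)
Line 2: ['butterfly', 'stop'] (min_width=14, slack=7)
Line 3: ['rectangle', 'matrix', 'is'] (min_width=19, slack=2)
Line 4: ['plate', 'magnetic', 'I', 'two'] (min_width=20, slack=1)
Line 5: ['cup', 'year', 'python', 'angry'] (min_width=21, slack=0)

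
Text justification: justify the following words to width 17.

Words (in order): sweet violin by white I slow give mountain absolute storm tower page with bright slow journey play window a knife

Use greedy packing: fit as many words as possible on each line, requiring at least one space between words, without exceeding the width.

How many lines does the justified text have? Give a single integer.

Answer: 7

Derivation:
Line 1: ['sweet', 'violin', 'by'] (min_width=15, slack=2)
Line 2: ['white', 'I', 'slow', 'give'] (min_width=17, slack=0)
Line 3: ['mountain', 'absolute'] (min_width=17, slack=0)
Line 4: ['storm', 'tower', 'page'] (min_width=16, slack=1)
Line 5: ['with', 'bright', 'slow'] (min_width=16, slack=1)
Line 6: ['journey', 'play'] (min_width=12, slack=5)
Line 7: ['window', 'a', 'knife'] (min_width=14, slack=3)
Total lines: 7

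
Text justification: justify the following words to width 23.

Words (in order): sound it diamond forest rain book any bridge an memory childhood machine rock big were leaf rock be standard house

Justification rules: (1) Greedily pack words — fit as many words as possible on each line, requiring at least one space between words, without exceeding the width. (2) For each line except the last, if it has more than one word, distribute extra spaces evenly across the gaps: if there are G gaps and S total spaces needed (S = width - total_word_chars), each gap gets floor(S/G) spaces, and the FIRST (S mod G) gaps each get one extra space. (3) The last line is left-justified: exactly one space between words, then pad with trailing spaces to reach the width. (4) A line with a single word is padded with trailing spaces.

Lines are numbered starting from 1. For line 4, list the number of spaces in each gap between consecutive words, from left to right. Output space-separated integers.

Line 1: ['sound', 'it', 'diamond', 'forest'] (min_width=23, slack=0)
Line 2: ['rain', 'book', 'any', 'bridge', 'an'] (min_width=23, slack=0)
Line 3: ['memory', 'childhood'] (min_width=16, slack=7)
Line 4: ['machine', 'rock', 'big', 'were'] (min_width=21, slack=2)
Line 5: ['leaf', 'rock', 'be', 'standard'] (min_width=21, slack=2)
Line 6: ['house'] (min_width=5, slack=18)

Answer: 2 2 1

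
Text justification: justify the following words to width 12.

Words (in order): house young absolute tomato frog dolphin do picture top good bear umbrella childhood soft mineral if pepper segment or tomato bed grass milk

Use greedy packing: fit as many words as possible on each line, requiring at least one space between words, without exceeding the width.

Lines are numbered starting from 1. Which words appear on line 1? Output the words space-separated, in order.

Answer: house young

Derivation:
Line 1: ['house', 'young'] (min_width=11, slack=1)
Line 2: ['absolute'] (min_width=8, slack=4)
Line 3: ['tomato', 'frog'] (min_width=11, slack=1)
Line 4: ['dolphin', 'do'] (min_width=10, slack=2)
Line 5: ['picture', 'top'] (min_width=11, slack=1)
Line 6: ['good', 'bear'] (min_width=9, slack=3)
Line 7: ['umbrella'] (min_width=8, slack=4)
Line 8: ['childhood'] (min_width=9, slack=3)
Line 9: ['soft', 'mineral'] (min_width=12, slack=0)
Line 10: ['if', 'pepper'] (min_width=9, slack=3)
Line 11: ['segment', 'or'] (min_width=10, slack=2)
Line 12: ['tomato', 'bed'] (min_width=10, slack=2)
Line 13: ['grass', 'milk'] (min_width=10, slack=2)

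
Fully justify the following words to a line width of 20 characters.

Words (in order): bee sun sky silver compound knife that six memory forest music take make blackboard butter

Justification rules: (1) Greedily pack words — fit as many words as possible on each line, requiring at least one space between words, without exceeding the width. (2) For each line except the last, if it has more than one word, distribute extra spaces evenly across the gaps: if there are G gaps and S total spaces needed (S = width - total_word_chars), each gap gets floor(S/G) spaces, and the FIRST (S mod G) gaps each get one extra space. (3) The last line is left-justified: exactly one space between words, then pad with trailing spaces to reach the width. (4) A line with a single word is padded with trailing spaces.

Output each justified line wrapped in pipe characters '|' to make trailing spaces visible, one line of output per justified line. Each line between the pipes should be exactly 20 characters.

Line 1: ['bee', 'sun', 'sky', 'silver'] (min_width=18, slack=2)
Line 2: ['compound', 'knife', 'that'] (min_width=19, slack=1)
Line 3: ['six', 'memory', 'forest'] (min_width=17, slack=3)
Line 4: ['music', 'take', 'make'] (min_width=15, slack=5)
Line 5: ['blackboard', 'butter'] (min_width=17, slack=3)

Answer: |bee  sun  sky silver|
|compound  knife that|
|six   memory  forest|
|music    take   make|
|blackboard butter   |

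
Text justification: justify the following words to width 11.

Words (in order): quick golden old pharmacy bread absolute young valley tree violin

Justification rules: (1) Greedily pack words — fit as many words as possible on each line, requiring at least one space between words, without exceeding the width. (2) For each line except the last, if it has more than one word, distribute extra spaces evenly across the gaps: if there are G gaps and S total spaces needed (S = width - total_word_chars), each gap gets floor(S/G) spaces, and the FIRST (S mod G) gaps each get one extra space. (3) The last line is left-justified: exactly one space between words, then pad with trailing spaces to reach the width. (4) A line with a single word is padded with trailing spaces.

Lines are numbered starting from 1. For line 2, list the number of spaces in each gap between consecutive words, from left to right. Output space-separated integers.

Answer: 2

Derivation:
Line 1: ['quick'] (min_width=5, slack=6)
Line 2: ['golden', 'old'] (min_width=10, slack=1)
Line 3: ['pharmacy'] (min_width=8, slack=3)
Line 4: ['bread'] (min_width=5, slack=6)
Line 5: ['absolute'] (min_width=8, slack=3)
Line 6: ['young'] (min_width=5, slack=6)
Line 7: ['valley', 'tree'] (min_width=11, slack=0)
Line 8: ['violin'] (min_width=6, slack=5)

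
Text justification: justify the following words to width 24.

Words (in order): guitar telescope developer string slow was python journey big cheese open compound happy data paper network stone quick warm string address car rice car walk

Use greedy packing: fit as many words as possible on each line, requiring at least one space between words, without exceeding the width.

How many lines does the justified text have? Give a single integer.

Answer: 8

Derivation:
Line 1: ['guitar', 'telescope'] (min_width=16, slack=8)
Line 2: ['developer', 'string', 'slow'] (min_width=21, slack=3)
Line 3: ['was', 'python', 'journey', 'big'] (min_width=22, slack=2)
Line 4: ['cheese', 'open', 'compound'] (min_width=20, slack=4)
Line 5: ['happy', 'data', 'paper', 'network'] (min_width=24, slack=0)
Line 6: ['stone', 'quick', 'warm', 'string'] (min_width=23, slack=1)
Line 7: ['address', 'car', 'rice', 'car'] (min_width=20, slack=4)
Line 8: ['walk'] (min_width=4, slack=20)
Total lines: 8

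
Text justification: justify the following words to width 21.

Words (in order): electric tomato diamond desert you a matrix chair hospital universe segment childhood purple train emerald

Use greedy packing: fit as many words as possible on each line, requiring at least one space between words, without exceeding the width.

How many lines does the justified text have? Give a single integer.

Answer: 6

Derivation:
Line 1: ['electric', 'tomato'] (min_width=15, slack=6)
Line 2: ['diamond', 'desert', 'you', 'a'] (min_width=20, slack=1)
Line 3: ['matrix', 'chair', 'hospital'] (min_width=21, slack=0)
Line 4: ['universe', 'segment'] (min_width=16, slack=5)
Line 5: ['childhood', 'purple'] (min_width=16, slack=5)
Line 6: ['train', 'emerald'] (min_width=13, slack=8)
Total lines: 6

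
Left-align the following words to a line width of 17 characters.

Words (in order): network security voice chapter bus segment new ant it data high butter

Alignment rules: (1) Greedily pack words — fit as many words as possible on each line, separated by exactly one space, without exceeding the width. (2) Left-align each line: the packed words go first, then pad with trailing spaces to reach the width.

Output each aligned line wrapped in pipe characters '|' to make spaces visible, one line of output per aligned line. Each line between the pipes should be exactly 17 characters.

Answer: |network security |
|voice chapter bus|
|segment new ant  |
|it data high     |
|butter           |

Derivation:
Line 1: ['network', 'security'] (min_width=16, slack=1)
Line 2: ['voice', 'chapter', 'bus'] (min_width=17, slack=0)
Line 3: ['segment', 'new', 'ant'] (min_width=15, slack=2)
Line 4: ['it', 'data', 'high'] (min_width=12, slack=5)
Line 5: ['butter'] (min_width=6, slack=11)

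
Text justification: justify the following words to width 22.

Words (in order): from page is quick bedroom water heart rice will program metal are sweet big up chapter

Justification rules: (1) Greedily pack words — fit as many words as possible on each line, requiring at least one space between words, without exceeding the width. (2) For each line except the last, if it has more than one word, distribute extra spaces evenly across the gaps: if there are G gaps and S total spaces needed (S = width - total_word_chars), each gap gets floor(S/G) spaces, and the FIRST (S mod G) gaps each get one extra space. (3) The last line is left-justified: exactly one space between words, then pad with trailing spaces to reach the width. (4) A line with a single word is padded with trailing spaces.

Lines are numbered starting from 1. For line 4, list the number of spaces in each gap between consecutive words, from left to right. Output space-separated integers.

Answer: 1 1 1 1

Derivation:
Line 1: ['from', 'page', 'is', 'quick'] (min_width=18, slack=4)
Line 2: ['bedroom', 'water', 'heart'] (min_width=19, slack=3)
Line 3: ['rice', 'will', 'program'] (min_width=17, slack=5)
Line 4: ['metal', 'are', 'sweet', 'big', 'up'] (min_width=22, slack=0)
Line 5: ['chapter'] (min_width=7, slack=15)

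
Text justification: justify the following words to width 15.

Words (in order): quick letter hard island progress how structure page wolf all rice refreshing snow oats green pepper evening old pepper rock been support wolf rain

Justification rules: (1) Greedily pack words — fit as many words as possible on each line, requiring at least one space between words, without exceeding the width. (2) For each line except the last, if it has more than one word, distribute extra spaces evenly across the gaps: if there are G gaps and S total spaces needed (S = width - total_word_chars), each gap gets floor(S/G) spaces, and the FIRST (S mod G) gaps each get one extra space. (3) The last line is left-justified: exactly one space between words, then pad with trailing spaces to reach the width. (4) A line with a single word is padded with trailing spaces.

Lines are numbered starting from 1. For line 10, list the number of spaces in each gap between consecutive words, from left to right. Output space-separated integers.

Line 1: ['quick', 'letter'] (min_width=12, slack=3)
Line 2: ['hard', 'island'] (min_width=11, slack=4)
Line 3: ['progress', 'how'] (min_width=12, slack=3)
Line 4: ['structure', 'page'] (min_width=14, slack=1)
Line 5: ['wolf', 'all', 'rice'] (min_width=13, slack=2)
Line 6: ['refreshing', 'snow'] (min_width=15, slack=0)
Line 7: ['oats', 'green'] (min_width=10, slack=5)
Line 8: ['pepper', 'evening'] (min_width=14, slack=1)
Line 9: ['old', 'pepper', 'rock'] (min_width=15, slack=0)
Line 10: ['been', 'support'] (min_width=12, slack=3)
Line 11: ['wolf', 'rain'] (min_width=9, slack=6)

Answer: 4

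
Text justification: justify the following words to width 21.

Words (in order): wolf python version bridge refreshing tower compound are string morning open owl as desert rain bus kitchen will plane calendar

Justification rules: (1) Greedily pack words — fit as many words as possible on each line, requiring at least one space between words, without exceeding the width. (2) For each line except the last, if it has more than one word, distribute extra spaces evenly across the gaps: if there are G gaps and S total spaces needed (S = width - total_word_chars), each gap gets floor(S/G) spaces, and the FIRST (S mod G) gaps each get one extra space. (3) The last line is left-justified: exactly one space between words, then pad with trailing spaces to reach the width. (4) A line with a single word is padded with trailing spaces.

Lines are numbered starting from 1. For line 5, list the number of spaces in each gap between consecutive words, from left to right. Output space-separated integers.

Line 1: ['wolf', 'python', 'version'] (min_width=19, slack=2)
Line 2: ['bridge', 'refreshing'] (min_width=17, slack=4)
Line 3: ['tower', 'compound', 'are'] (min_width=18, slack=3)
Line 4: ['string', 'morning', 'open'] (min_width=19, slack=2)
Line 5: ['owl', 'as', 'desert', 'rain'] (min_width=18, slack=3)
Line 6: ['bus', 'kitchen', 'will'] (min_width=16, slack=5)
Line 7: ['plane', 'calendar'] (min_width=14, slack=7)

Answer: 2 2 2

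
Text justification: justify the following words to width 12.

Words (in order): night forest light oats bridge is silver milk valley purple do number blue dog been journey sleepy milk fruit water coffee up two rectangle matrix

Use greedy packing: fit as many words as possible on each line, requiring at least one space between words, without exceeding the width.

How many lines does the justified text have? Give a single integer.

Line 1: ['night', 'forest'] (min_width=12, slack=0)
Line 2: ['light', 'oats'] (min_width=10, slack=2)
Line 3: ['bridge', 'is'] (min_width=9, slack=3)
Line 4: ['silver', 'milk'] (min_width=11, slack=1)
Line 5: ['valley'] (min_width=6, slack=6)
Line 6: ['purple', 'do'] (min_width=9, slack=3)
Line 7: ['number', 'blue'] (min_width=11, slack=1)
Line 8: ['dog', 'been'] (min_width=8, slack=4)
Line 9: ['journey'] (min_width=7, slack=5)
Line 10: ['sleepy', 'milk'] (min_width=11, slack=1)
Line 11: ['fruit', 'water'] (min_width=11, slack=1)
Line 12: ['coffee', 'up'] (min_width=9, slack=3)
Line 13: ['two'] (min_width=3, slack=9)
Line 14: ['rectangle'] (min_width=9, slack=3)
Line 15: ['matrix'] (min_width=6, slack=6)
Total lines: 15

Answer: 15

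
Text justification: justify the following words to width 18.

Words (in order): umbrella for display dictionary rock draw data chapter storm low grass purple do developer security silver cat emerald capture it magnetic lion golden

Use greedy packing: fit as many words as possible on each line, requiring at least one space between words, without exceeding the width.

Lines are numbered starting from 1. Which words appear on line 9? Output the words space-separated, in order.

Line 1: ['umbrella', 'for'] (min_width=12, slack=6)
Line 2: ['display', 'dictionary'] (min_width=18, slack=0)
Line 3: ['rock', 'draw', 'data'] (min_width=14, slack=4)
Line 4: ['chapter', 'storm', 'low'] (min_width=17, slack=1)
Line 5: ['grass', 'purple', 'do'] (min_width=15, slack=3)
Line 6: ['developer', 'security'] (min_width=18, slack=0)
Line 7: ['silver', 'cat', 'emerald'] (min_width=18, slack=0)
Line 8: ['capture', 'it'] (min_width=10, slack=8)
Line 9: ['magnetic', 'lion'] (min_width=13, slack=5)
Line 10: ['golden'] (min_width=6, slack=12)

Answer: magnetic lion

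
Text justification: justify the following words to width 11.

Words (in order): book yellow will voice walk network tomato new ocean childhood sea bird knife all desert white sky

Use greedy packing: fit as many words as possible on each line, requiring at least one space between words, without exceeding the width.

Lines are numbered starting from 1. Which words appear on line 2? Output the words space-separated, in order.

Answer: will voice

Derivation:
Line 1: ['book', 'yellow'] (min_width=11, slack=0)
Line 2: ['will', 'voice'] (min_width=10, slack=1)
Line 3: ['walk'] (min_width=4, slack=7)
Line 4: ['network'] (min_width=7, slack=4)
Line 5: ['tomato', 'new'] (min_width=10, slack=1)
Line 6: ['ocean'] (min_width=5, slack=6)
Line 7: ['childhood'] (min_width=9, slack=2)
Line 8: ['sea', 'bird'] (min_width=8, slack=3)
Line 9: ['knife', 'all'] (min_width=9, slack=2)
Line 10: ['desert'] (min_width=6, slack=5)
Line 11: ['white', 'sky'] (min_width=9, slack=2)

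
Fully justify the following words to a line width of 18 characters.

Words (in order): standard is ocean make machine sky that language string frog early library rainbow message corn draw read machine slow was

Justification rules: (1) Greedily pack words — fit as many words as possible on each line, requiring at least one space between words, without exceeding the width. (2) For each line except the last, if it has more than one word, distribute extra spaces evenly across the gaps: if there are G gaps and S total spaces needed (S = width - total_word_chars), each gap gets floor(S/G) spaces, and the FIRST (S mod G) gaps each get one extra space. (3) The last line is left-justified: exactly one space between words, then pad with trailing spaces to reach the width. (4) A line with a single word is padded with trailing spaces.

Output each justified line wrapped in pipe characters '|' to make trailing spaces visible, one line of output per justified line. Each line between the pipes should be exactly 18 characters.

Answer: |standard  is ocean|
|make  machine  sky|
|that      language|
|string  frog early|
|library    rainbow|
|message  corn draw|
|read  machine slow|
|was               |

Derivation:
Line 1: ['standard', 'is', 'ocean'] (min_width=17, slack=1)
Line 2: ['make', 'machine', 'sky'] (min_width=16, slack=2)
Line 3: ['that', 'language'] (min_width=13, slack=5)
Line 4: ['string', 'frog', 'early'] (min_width=17, slack=1)
Line 5: ['library', 'rainbow'] (min_width=15, slack=3)
Line 6: ['message', 'corn', 'draw'] (min_width=17, slack=1)
Line 7: ['read', 'machine', 'slow'] (min_width=17, slack=1)
Line 8: ['was'] (min_width=3, slack=15)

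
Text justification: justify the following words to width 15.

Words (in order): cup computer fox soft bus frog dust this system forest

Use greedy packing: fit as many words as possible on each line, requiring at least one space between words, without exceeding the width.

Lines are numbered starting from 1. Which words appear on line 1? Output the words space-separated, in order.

Answer: cup computer

Derivation:
Line 1: ['cup', 'computer'] (min_width=12, slack=3)
Line 2: ['fox', 'soft', 'bus'] (min_width=12, slack=3)
Line 3: ['frog', 'dust', 'this'] (min_width=14, slack=1)
Line 4: ['system', 'forest'] (min_width=13, slack=2)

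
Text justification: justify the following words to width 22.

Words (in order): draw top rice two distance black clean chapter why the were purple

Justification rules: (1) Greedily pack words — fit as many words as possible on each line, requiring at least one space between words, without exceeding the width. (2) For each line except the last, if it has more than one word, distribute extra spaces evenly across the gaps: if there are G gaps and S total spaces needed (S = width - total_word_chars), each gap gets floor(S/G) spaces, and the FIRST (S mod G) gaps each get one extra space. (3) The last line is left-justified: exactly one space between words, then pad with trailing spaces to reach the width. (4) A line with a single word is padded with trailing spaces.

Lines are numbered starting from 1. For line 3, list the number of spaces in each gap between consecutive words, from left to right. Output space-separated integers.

Line 1: ['draw', 'top', 'rice', 'two'] (min_width=17, slack=5)
Line 2: ['distance', 'black', 'clean'] (min_width=20, slack=2)
Line 3: ['chapter', 'why', 'the', 'were'] (min_width=20, slack=2)
Line 4: ['purple'] (min_width=6, slack=16)

Answer: 2 2 1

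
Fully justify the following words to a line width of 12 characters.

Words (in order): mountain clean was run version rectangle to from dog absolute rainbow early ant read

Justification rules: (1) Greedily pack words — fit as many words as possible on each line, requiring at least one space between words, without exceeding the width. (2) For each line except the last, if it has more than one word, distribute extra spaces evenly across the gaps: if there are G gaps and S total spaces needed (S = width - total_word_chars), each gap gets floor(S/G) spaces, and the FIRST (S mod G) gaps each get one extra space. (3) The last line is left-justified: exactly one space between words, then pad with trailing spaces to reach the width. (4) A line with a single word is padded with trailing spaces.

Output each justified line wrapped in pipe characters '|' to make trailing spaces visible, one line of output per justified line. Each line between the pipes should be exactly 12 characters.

Answer: |mountain    |
|clean    was|
|run  version|
|rectangle to|
|from     dog|
|absolute    |
|rainbow     |
|early    ant|
|read        |

Derivation:
Line 1: ['mountain'] (min_width=8, slack=4)
Line 2: ['clean', 'was'] (min_width=9, slack=3)
Line 3: ['run', 'version'] (min_width=11, slack=1)
Line 4: ['rectangle', 'to'] (min_width=12, slack=0)
Line 5: ['from', 'dog'] (min_width=8, slack=4)
Line 6: ['absolute'] (min_width=8, slack=4)
Line 7: ['rainbow'] (min_width=7, slack=5)
Line 8: ['early', 'ant'] (min_width=9, slack=3)
Line 9: ['read'] (min_width=4, slack=8)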